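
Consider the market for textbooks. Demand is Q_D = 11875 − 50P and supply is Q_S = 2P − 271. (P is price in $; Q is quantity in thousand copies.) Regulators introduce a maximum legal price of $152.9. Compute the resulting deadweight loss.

In inverse form: demand P = 237.5 − 0.02Q, supply P = 135.5 + 0.5Q.
Competitive equilibrium: 237.5 − 0.02Q = 135.5 + 0.5Q → Q* = 196.15385, P* = 233.57692.
At the ceiling P = 152.9, quantity supplied = (152.9 − 135.5)/0.5 = 34.8.
Willingness to pay at Q' = 34.8: 237.5 − 0.02·34.8 = 236.804.
ΔQ = 196.15385 − 34.8 = 161.35385; wedge = 236.804 − 152.9 = 83.904.
Deadweight loss = ½ × 161.35385 × 83.904 = $6769.12 thousand.

$6769.12 thousand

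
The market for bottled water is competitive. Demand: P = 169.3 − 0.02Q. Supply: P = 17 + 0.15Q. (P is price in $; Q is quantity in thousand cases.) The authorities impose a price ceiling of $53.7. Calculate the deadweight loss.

Competitive equilibrium: 169.3 − 0.02Q = 17 + 0.15Q → Q* = 895.88235, P* = 151.38235.
At the ceiling P = 53.7, quantity supplied = (53.7 − 17)/0.15 = 244.66667.
Willingness to pay at Q' = 244.66667: 169.3 − 0.02·244.66667 = 164.40667.
ΔQ = 895.88235 − 244.66667 = 651.21568; wedge = 164.40667 − 53.7 = 110.70667.
Welfare loss = ½ × 651.21568 × 110.70667 = $36046.96 thousand.

$36046.96 thousand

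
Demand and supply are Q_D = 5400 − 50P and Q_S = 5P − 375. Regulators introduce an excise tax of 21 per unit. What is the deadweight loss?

In inverse form: demand P = 108 − 0.02Q, supply P = 75 + 0.2Q.
Competitive equilibrium: 108 − 0.02Q = 75 + 0.2Q → Q* = 150, P* = 105.
With the tax, the buyer price exceeds the seller price by 21: (108 − 0.02Q) − (75 + 0.2Q) = 21 → Q' = 54.5455.
ΔQ = 150 − 54.5455 = 95.4545; the wedge equals the tax, 21.
Deadweight loss = ½ × 95.4545 × 21 = 1002.27.

1002.27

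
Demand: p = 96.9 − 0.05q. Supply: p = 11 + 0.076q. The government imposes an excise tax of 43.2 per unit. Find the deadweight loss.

Competitive equilibrium: 96.9 − 0.05q = 11 + 0.076q → q* = 681.746, p* = 62.8127.
With the tax, the buyer price exceeds the seller price by 43.2: (96.9 − 0.05q) − (11 + 0.076q) = 43.2 → q' = 338.8889.
Δq = 681.746 − 338.8889 = 342.8571; the wedge equals the tax, 43.2.
DWL = ½ × 342.8571 × 43.2 = 7405.71.

7405.71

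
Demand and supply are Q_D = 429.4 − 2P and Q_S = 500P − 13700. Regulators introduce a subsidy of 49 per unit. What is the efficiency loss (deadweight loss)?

In inverse form: demand P = 214.7 − 0.5Q, supply P = 27.4 + 0.002Q.
Competitive equilibrium: 214.7 − 0.5Q = 27.4 + 0.002Q → Q* = 373.1076, P* = 28.1462.
The subsidy lowers effective supply by 49: P = 0.002Q − 21.6.
New quantity: 214.7 − 0.5Q = 0.002Q − 21.6 → Q' = 470.7171.
Overproduction ΔQ = 470.7171 − 373.1076 = 97.6095; wedge = subsidy = 49.
Deadweight loss = ½ × 97.6095 × 49 = 2391.43.

2391.43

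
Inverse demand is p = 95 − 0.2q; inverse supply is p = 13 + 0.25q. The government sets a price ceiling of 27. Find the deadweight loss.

Competitive equilibrium: 95 − 0.2q = 13 + 0.25q → q* = 182.2222, p* = 58.5556.
At the ceiling p = 27, quantity supplied = (27 − 13)/0.25 = 56.
Willingness to pay at q' = 56: 95 − 0.2·56 = 83.8.
Δq = 182.2222 − 56 = 126.2222; wedge = 83.8 − 27 = 56.8.
Deadweight loss = ½ × 126.2222 × 56.8 = 3584.71.

3584.71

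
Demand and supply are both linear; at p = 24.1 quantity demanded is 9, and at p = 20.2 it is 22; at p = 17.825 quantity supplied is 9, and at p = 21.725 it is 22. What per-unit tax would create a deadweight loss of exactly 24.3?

5.4

Demand slope = (20.2 − 24.1)/(22 − 9) = −0.3, so p = 26.8 − 0.3q.
Supply slope = (21.725 − 17.825)/(22 − 9) = 0.3, so p = 15.125 + 0.3q.
Competitive equilibrium: 26.8 − 0.3q = 15.125 + 0.3q → q* = 19.4583, p* = 20.9625.
A tax t gives Δq = t/0.6 and wedge t, so DWL = t²/1.2.
t²/1.2 = 24.3 → t² = 29.16 → t = 5.4.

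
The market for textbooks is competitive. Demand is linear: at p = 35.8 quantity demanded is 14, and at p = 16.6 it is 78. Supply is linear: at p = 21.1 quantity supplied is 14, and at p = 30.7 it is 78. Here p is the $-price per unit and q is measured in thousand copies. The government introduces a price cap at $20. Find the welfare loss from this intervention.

Demand slope = (16.6 − 35.8)/(78 − 14) = −0.3, so p = 40 − 0.3q.
Supply slope = (30.7 − 21.1)/(78 − 14) = 0.15, so p = 19 + 0.15q.
Competitive equilibrium: 40 − 0.3q = 19 + 0.15q → q* = 46.6667, p* = 26.
At the ceiling p = 20, quantity supplied = (20 − 19)/0.15 = 6.6667.
Willingness to pay at q' = 6.6667: 40 − 0.3·6.6667 = 38.
Δq = 46.6667 − 6.6667 = 40; wedge = 38 − 20 = 18.
The triangle = ½ × 40 × 18 = $360 thousand.

$360 thousand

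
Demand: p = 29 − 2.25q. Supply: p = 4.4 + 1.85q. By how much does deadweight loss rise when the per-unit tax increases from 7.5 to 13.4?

Competitive equilibrium: 29 − 2.25q = 4.4 + 1.85q → q* = 6, p* = 15.5.
For a per-unit tax t: Δq = t/4.1, so DWL = ½·t·(t/4.1) = t²/8.2.
At t = 7.5: DWL = 6.86. At t = 13.4: DWL = 21.898.
Increase = 21.898 − 6.86 = 15.04.

15.04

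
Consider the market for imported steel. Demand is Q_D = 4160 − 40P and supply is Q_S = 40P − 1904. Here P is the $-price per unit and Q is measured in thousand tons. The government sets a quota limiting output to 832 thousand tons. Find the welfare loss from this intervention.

$2190.40 thousand

In inverse form: demand P = 104 − 0.025Q, supply P = 47.6 + 0.025Q.
Competitive equilibrium: 104 − 0.025Q = 47.6 + 0.025Q → Q* = 1128, P* = 75.8.
At Q = 832: demand price = 104 − 0.025·832 = 83.2; supply price = 47.6 + 0.025·832 = 68.4.
ΔQ = 1128 − 832 = 296; wedge = 83.2 − 68.4 = 14.8.
The triangle = ½ × 296 × 14.8 = $2190.40 thousand.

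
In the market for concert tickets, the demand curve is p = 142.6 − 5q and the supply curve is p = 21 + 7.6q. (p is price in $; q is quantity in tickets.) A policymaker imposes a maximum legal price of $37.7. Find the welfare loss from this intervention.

$349.99

Competitive equilibrium: 142.6 − 5q = 21 + 7.6q → q* = 9.6508, p* = 94.346.
At the ceiling p = 37.7, quantity supplied = (37.7 − 21)/7.6 = 2.1974.
Willingness to pay at q' = 2.1974: 142.6 − 5·2.1974 = 131.613.
Δq = 9.6508 − 2.1974 = 7.4534; wedge = 131.613 − 37.7 = 93.913.
The triangle = ½ × 7.4534 × 93.913 = $349.99.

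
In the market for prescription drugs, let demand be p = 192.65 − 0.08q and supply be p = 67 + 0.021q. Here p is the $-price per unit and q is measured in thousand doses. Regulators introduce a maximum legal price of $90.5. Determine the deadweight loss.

Competitive equilibrium: 192.65 − 0.08q = 67 + 0.021q → q* = 1244.0594, p* = 93.1252.
At the ceiling p = 90.5, quantity supplied = (90.5 − 67)/0.021 = 1119.0476.
Willingness to pay at q' = 1119.0476: 192.65 − 0.08·1119.0476 = 103.1262.
Δq = 1244.0594 − 1119.0476 = 125.0118; wedge = 103.1262 − 90.5 = 12.6262.
Deadweight loss = ½ × 125.0118 × 12.6262 = $789.21 thousand.

$789.21 thousand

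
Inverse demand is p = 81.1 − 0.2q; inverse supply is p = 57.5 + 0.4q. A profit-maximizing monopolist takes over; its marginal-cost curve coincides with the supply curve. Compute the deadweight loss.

29.01

Competitive equilibrium: 81.1 − 0.2q = 57.5 + 0.4q → q* = 39.3333, p* = 73.2333.
Marginal revenue: MR = 81.1 − 0.4q. Set MR = MC: 81.1 − 0.4q = 57.5 + 0.4q → q_m = 29.5.
Price p_m = 81.1 − 0.2·29.5 = 75.2; MC(q_m) = 57.5 + 0.4·29.5 = 69.3.
Competitive q* = 39.3333, so Δq = 9.8333; wedge = 75.2 − 69.3 = 5.9.
DWL = ½ × 9.8333 × 5.9 = 29.01.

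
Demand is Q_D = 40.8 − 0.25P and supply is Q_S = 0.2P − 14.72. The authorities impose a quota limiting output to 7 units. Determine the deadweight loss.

39.31

In inverse form: demand P = 163.2 − 4Q, supply P = 73.6 + 5Q.
Competitive equilibrium: 163.2 − 4Q = 73.6 + 5Q → Q* = 9.9556, P* = 123.3778.
At Q = 7: demand price = 163.2 − 4·7 = 135.2; supply price = 73.6 + 5·7 = 108.6.
ΔQ = 9.9556 − 7 = 2.9556; wedge = 135.2 − 108.6 = 26.6.
Deadweight loss = ½ × 2.9556 × 26.6 = 39.31.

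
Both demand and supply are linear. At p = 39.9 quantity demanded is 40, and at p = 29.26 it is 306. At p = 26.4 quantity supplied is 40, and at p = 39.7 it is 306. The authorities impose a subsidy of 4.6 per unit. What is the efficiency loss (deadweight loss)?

Demand slope = (29.26 − 39.9)/(306 − 40) = −0.04, so p = 41.5 − 0.04q.
Supply slope = (39.7 − 26.4)/(306 − 40) = 0.05, so p = 24.4 + 0.05q.
Competitive equilibrium: 41.5 − 0.04q = 24.4 + 0.05q → q* = 190, p* = 33.9.
The subsidy lowers effective supply by 4.6: p = 19.8 + 0.05q.
New quantity: 41.5 − 0.04q = 19.8 + 0.05q → q' = 241.1111.
Overproduction Δq = 241.1111 − 190 = 51.1111; wedge = subsidy = 4.6.
DWL = ½ × 51.1111 × 4.6 = 117.56.

117.56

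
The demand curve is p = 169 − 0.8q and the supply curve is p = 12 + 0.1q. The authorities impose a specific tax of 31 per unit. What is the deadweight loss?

533.89

Competitive equilibrium: 169 − 0.8q = 12 + 0.1q → q* = 174.4444, p* = 29.4444.
With the tax, the buyer price exceeds the seller price by 31: (169 − 0.8q) − (12 + 0.1q) = 31 → q' = 140.
Δq = 174.4444 − 140 = 34.4444; the wedge equals the tax, 31.
The triangle = ½ × 34.4444 × 31 = 533.89.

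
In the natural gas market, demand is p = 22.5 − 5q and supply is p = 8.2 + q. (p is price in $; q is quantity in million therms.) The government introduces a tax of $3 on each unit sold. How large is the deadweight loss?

$0.75 million

Competitive equilibrium: 22.5 − 5q = 8.2 + q → q* = 2.3833, p* = 10.5833.
With the tax, the buyer price exceeds the seller price by 3: (22.5 − 5q) − (8.2 + q) = 3 → q' = 1.8833.
Δq = 2.3833 − 1.8833 = 0.5; the wedge equals the tax, 3.
The triangle = ½ × 0.5 × 3 = $0.75 million.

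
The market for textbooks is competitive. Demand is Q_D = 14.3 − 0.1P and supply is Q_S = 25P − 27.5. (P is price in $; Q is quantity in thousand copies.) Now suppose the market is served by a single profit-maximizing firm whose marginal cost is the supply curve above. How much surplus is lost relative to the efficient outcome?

$249.69 thousand

In inverse form: demand P = 143 − 10Q, supply P = 1.1 + 0.04Q.
Competitive equilibrium: 143 − 10Q = 1.1 + 0.04Q → Q* = 14.13347, P* = 1.66534.
Marginal revenue: MR = 143 − 20Q. Set MR = MC: 143 − 20Q = 1.1 + 0.04Q → Q_m = 7.08084.
Price P_m = 143 − 10·7.08084 = 72.1916; MC(Q_m) = 1.1 + 0.04·7.08084 = 1.38323.
Competitive Q* = 14.13347, so ΔQ = 7.05263; wedge = 72.1916 − 1.38323 = 70.80837.
Deadweight loss = ½ × 7.05263 × 70.80837 = $249.69 thousand.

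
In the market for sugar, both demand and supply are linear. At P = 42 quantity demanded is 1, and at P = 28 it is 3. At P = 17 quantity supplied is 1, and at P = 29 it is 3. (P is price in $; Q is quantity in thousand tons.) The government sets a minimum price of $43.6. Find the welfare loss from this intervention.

$30.09 thousand

Demand slope = (28 − 42)/(3 − 1) = −7, so P = 49 − 7Q.
Supply slope = (29 − 17)/(3 − 1) = 6, so P = 11 + 6Q.
Competitive equilibrium: 49 − 7Q = 11 + 6Q → Q* = 2.9231, P* = 28.5385.
At the floor P = 43.6, quantity demanded = (49 − 43.6)/7 = 0.7714.
Sellers' marginal cost at Q' = 0.7714: 11 + 6·0.7714 = 15.6284.
ΔQ = 2.9231 − 0.7714 = 2.1517; wedge = 43.6 − 15.6284 = 27.9716.
Deadweight loss = ½ × 2.1517 × 27.9716 = $30.09 thousand.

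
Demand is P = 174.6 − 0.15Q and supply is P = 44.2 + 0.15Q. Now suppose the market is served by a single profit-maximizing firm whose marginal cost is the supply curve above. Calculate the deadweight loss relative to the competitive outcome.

Competitive equilibrium: 174.6 − 0.15Q = 44.2 + 0.15Q → Q* = 434.66667, P* = 109.4.
Marginal revenue: MR = 174.6 − 0.3Q. Set MR = MC: 174.6 − 0.3Q = 44.2 + 0.15Q → Q_m = 289.77778.
Price P_m = 174.6 − 0.15·289.77778 = 131.13333; MC(Q_m) = 44.2 + 0.15·289.77778 = 87.66667.
Competitive Q* = 434.66667, so ΔQ = 144.88889; wedge = 131.13333 − 87.66667 = 43.46666.
DWL = ½ × 144.88889 × 43.46666 = 3148.92.

3148.92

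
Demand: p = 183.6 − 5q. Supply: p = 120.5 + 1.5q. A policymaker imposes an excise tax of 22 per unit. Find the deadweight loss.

37.23

Competitive equilibrium: 183.6 − 5q = 120.5 + 1.5q → q* = 9.7077, p* = 135.0615.
With the tax, the buyer price exceeds the seller price by 22: (183.6 − 5q) − (120.5 + 1.5q) = 22 → q' = 6.3231.
Δq = 9.7077 − 6.3231 = 3.3846; the wedge equals the tax, 22.
The triangle = ½ × 3.3846 × 22 = 37.23.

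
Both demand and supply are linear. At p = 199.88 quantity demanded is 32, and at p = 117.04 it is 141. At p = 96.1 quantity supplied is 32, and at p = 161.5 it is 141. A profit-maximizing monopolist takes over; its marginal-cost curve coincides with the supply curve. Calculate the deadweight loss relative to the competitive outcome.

Demand slope = (117.04 − 199.88)/(141 − 32) = −0.76, so p = 224.2 − 0.76q.
Supply slope = (161.5 − 96.1)/(141 − 32) = 0.6, so p = 76.9 + 0.6q.
Competitive equilibrium: 224.2 − 0.76q = 76.9 + 0.6q → q* = 108.3088, p* = 141.8853.
Marginal revenue: MR = 224.2 − 1.52q. Set MR = MC: 224.2 − 1.52q = 76.9 + 0.6q → q_m = 69.4811.
Price p_m = 224.2 − 0.76·69.4811 = 171.3944; MC(q_m) = 76.9 + 0.6·69.4811 = 118.5887.
Competitive q* = 108.3088, so Δq = 38.8277; wedge = 171.3944 − 118.5887 = 52.8057.
Welfare loss = ½ × 38.8277 × 52.8057 = 1025.16.

1025.16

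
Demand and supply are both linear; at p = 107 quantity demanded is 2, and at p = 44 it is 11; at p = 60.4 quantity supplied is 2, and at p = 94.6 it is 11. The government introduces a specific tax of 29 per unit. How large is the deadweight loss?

38.94

Demand slope = (44 − 107)/(11 − 2) = −7, so p = 121 − 7q.
Supply slope = (94.6 − 60.4)/(11 − 2) = 3.8, so p = 52.8 + 3.8q.
Competitive equilibrium: 121 − 7q = 52.8 + 3.8q → q* = 6.3148, p* = 76.7963.
With the tax, the buyer price exceeds the seller price by 29: (121 − 7q) − (52.8 + 3.8q) = 29 → q' = 3.6296.
Δq = 6.3148 − 3.6296 = 2.6852; the wedge equals the tax, 29.
The triangle = ½ × 2.6852 × 29 = 38.94.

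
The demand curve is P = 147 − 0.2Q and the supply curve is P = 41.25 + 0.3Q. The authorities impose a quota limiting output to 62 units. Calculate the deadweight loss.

5587.56

Competitive equilibrium: 147 − 0.2Q = 41.25 + 0.3Q → Q* = 211.5, P* = 104.7.
At Q = 62: demand price = 147 − 0.2·62 = 134.6; supply price = 41.25 + 0.3·62 = 59.85.
ΔQ = 211.5 − 62 = 149.5; wedge = 134.6 − 59.85 = 74.75.
The triangle = ½ × 149.5 × 74.75 = 5587.56.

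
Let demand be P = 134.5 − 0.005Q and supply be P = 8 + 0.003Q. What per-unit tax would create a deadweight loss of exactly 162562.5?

51

Competitive equilibrium: 134.5 − 0.005Q = 8 + 0.003Q → Q* = 15812.5, P* = 55.4375.
A tax t gives ΔQ = t/0.008 and wedge t, so DWL = t²/0.016.
t²/0.016 = 162562.5 → t² = 2601 → t = 51.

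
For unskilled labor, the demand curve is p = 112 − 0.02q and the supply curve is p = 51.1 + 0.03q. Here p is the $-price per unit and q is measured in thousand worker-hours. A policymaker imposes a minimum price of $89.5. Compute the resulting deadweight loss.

Competitive equilibrium: 112 − 0.02q = 51.1 + 0.03q → q* = 1218, p* = 87.64.
At the floor p = 89.5, quantity demanded = (112 − 89.5)/0.02 = 1125.
Sellers' marginal cost at q' = 1125: 51.1 + 0.03·1125 = 84.85.
Δq = 1218 − 1125 = 93; wedge = 89.5 − 84.85 = 4.65.
Welfare loss = ½ × 93 × 4.65 = $216.225 thousand.

$216.225 thousand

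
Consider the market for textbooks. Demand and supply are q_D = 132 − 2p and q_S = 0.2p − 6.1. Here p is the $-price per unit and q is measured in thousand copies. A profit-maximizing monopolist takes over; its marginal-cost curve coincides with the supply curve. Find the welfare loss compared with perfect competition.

In inverse form: demand p = 66 − 0.5q, supply p = 30.5 + 5q.
Competitive equilibrium: 66 − 0.5q = 30.5 + 5q → q* = 6.4545, p* = 62.7727.
Marginal revenue: MR = 66 − q. Set MR = MC: 66 − q = 30.5 + 5q → q_m = 5.9167.
Price p_m = 66 − 0.5·5.9167 = 63.0417; MC(q_m) = 30.5 + 5·5.9167 = 60.0835.
Competitive q* = 6.4545, so Δq = 0.5378; wedge = 63.0417 − 60.0835 = 2.9582.
The triangle = ½ × 0.5378 × 2.9582 = $0.80 thousand.

$0.80 thousand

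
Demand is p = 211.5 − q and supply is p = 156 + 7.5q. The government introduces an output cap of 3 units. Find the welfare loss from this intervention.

Competitive equilibrium: 211.5 − q = 156 + 7.5q → q* = 6.5294, p* = 204.9706.
At q = 3: demand price = 211.5 − 1·3 = 208.5; supply price = 156 + 7.5·3 = 178.5.
Δq = 6.5294 − 3 = 3.5294; wedge = 208.5 − 178.5 = 30.
The triangle = ½ × 3.5294 × 30 = 52.94.

52.94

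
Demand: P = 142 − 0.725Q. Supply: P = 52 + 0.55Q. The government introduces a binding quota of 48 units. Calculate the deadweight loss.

325.27

Competitive equilibrium: 142 − 0.725Q = 52 + 0.55Q → Q* = 70.5882, P* = 90.8235.
At Q = 48: demand price = 142 − 0.725·48 = 107.2; supply price = 52 + 0.55·48 = 78.4.
ΔQ = 70.5882 − 48 = 22.5882; wedge = 107.2 − 78.4 = 28.8.
Welfare loss = ½ × 22.5882 × 28.8 = 325.27.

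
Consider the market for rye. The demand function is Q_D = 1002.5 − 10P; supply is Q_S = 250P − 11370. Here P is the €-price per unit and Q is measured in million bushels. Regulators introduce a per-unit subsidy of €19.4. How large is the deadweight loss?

€1809.42 million

In inverse form: demand P = 100.25 − 0.1Q, supply P = 45.48 + 0.004Q.
Competitive equilibrium: 100.25 − 0.1Q = 45.48 + 0.004Q → Q* = 526.6346, P* = 47.5865.
The subsidy lowers effective supply by 19.4: P = 26.08 + 0.004Q.
New quantity: 100.25 − 0.1Q = 26.08 + 0.004Q → Q' = 713.1731.
Overproduction ΔQ = 713.1731 − 526.6346 = 186.5385; wedge = subsidy = 19.4.
DWL = ½ × 186.5385 × 19.4 = €1809.42 million.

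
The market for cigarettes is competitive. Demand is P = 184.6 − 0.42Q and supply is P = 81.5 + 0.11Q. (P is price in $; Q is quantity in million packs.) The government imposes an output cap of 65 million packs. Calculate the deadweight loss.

$4446.06 million

Competitive equilibrium: 184.6 − 0.42Q = 81.5 + 0.11Q → Q* = 194.5283, P* = 102.8981.
At Q = 65: demand price = 184.6 − 0.42·65 = 157.3; supply price = 81.5 + 0.11·65 = 88.65.
ΔQ = 194.5283 − 65 = 129.5283; wedge = 157.3 − 88.65 = 68.65.
Welfare loss = ½ × 129.5283 × 68.65 = $4446.06 million.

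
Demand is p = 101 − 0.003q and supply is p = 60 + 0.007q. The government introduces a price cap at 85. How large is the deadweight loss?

1396.94

Competitive equilibrium: 101 − 0.003q = 60 + 0.007q → q* = 4100, p* = 88.7.
At the ceiling p = 85, quantity supplied = (85 − 60)/0.007 = 3571.42857.
Willingness to pay at q' = 3571.42857: 101 − 0.003·3571.42857 = 90.28571.
Δq = 4100 − 3571.42857 = 528.57143; wedge = 90.28571 − 85 = 5.28571.
The triangle = ½ × 528.57143 × 5.28571 = 1396.94.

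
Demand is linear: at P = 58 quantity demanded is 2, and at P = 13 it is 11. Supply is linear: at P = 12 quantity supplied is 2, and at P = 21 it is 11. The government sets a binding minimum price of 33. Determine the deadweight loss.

Demand slope = (13 − 58)/(11 − 2) = −5, so P = 68 − 5Q.
Supply slope = (21 − 12)/(11 − 2) = 1, so P = 10 + Q.
Competitive equilibrium: 68 − 5Q = 10 + Q → Q* = 9.6667, P* = 19.6667.
At the floor P = 33, quantity demanded = (68 − 33)/5 = 7.
Sellers' marginal cost at Q' = 7: 10 + 1·7 = 17.
ΔQ = 9.6667 − 7 = 2.6667; wedge = 33 − 17 = 16.
DWL = ½ × 2.6667 × 16 = 21.33.

21.33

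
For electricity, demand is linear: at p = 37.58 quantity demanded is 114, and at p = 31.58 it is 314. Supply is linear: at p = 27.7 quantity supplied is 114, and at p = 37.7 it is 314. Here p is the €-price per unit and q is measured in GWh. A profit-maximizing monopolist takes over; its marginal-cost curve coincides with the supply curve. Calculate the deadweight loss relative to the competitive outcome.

€167.82

Demand slope = (31.58 − 37.58)/(314 − 114) = −0.03, so p = 41 − 0.03q.
Supply slope = (37.7 − 27.7)/(314 − 114) = 0.05, so p = 22 + 0.05q.
Competitive equilibrium: 41 − 0.03q = 22 + 0.05q → q* = 237.5, p* = 33.875.
Marginal revenue: MR = 41 − 0.06q. Set MR = MC: 41 − 0.06q = 22 + 0.05q → q_m = 172.7273.
Price p_m = 41 − 0.03·172.7273 = 35.8182; MC(q_m) = 22 + 0.05·172.7273 = 30.6364.
Competitive q* = 237.5, so Δq = 64.7727; wedge = 35.8182 − 30.6364 = 5.1818.
Welfare loss = ½ × 64.7727 × 5.1818 = €167.82.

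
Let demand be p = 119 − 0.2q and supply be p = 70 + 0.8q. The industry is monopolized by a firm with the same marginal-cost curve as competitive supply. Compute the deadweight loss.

Competitive equilibrium: 119 − 0.2q = 70 + 0.8q → q* = 49, p* = 109.2.
Marginal revenue: MR = 119 − 0.4q. Set MR = MC: 119 − 0.4q = 70 + 0.8q → q_m = 40.8333.
Price p_m = 119 − 0.2·40.8333 = 110.8333; MC(q_m) = 70 + 0.8·40.8333 = 102.6666.
Competitive q* = 49, so Δq = 8.1667; wedge = 110.8333 − 102.6666 = 8.1667.
DWL = ½ × 8.1667 × 8.1667 = 33.35.

33.35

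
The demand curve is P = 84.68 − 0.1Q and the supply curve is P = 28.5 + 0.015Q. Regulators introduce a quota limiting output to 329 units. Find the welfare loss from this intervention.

1463.21

Competitive equilibrium: 84.68 − 0.1Q = 28.5 + 0.015Q → Q* = 488.5217, P* = 35.8278.
At Q = 329: demand price = 84.68 − 0.1·329 = 51.78; supply price = 28.5 + 0.015·329 = 33.435.
ΔQ = 488.5217 − 329 = 159.5217; wedge = 51.78 − 33.435 = 18.345.
DWL = ½ × 159.5217 × 18.345 = 1463.21.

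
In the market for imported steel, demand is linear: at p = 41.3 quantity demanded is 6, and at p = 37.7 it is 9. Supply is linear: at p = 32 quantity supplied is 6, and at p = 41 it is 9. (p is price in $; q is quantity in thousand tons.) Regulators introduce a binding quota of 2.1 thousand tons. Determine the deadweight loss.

Demand slope = (37.7 − 41.3)/(9 − 6) = −1.2, so p = 48.5 − 1.2q.
Supply slope = (41 − 32)/(9 − 6) = 3, so p = 14 + 3q.
Competitive equilibrium: 48.5 − 1.2q = 14 + 3q → q* = 8.2143, p* = 38.6429.
At q = 2.1: demand price = 48.5 − 1.2·2.1 = 45.98; supply price = 14 + 3·2.1 = 20.3.
Δq = 8.2143 − 2.1 = 6.1143; wedge = 45.98 − 20.3 = 25.68.
DWL = ½ × 6.1143 × 25.68 = $78.51 thousand.

$78.51 thousand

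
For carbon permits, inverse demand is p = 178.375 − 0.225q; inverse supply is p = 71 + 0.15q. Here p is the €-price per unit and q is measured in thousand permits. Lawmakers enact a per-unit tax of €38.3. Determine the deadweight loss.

Competitive equilibrium: 178.375 − 0.225q = 71 + 0.15q → q* = 286.3333, p* = 113.95.
With the tax, the buyer price exceeds the seller price by 38.3: (178.375 − 0.225q) − (71 + 0.15q) = 38.3 → q' = 184.2.
Δq = 286.3333 − 184.2 = 102.1333; the wedge equals the tax, 38.3.
The triangle = ½ × 102.1333 × 38.3 = €1955.85 thousand.

€1955.85 thousand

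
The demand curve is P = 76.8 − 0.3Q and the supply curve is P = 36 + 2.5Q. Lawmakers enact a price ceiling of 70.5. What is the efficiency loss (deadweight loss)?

0.83

Competitive equilibrium: 76.8 − 0.3Q = 36 + 2.5Q → Q* = 14.5714, P* = 72.4286.
At the ceiling P = 70.5, quantity supplied = (70.5 − 36)/2.5 = 13.8.
Willingness to pay at Q' = 13.8: 76.8 − 0.3·13.8 = 72.66.
ΔQ = 14.5714 − 13.8 = 0.7714; wedge = 72.66 − 70.5 = 2.16.
The triangle = ½ × 0.7714 × 2.16 = 0.83.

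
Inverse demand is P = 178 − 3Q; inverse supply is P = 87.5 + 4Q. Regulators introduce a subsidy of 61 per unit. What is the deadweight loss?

265.79

Competitive equilibrium: 178 − 3Q = 87.5 + 4Q → Q* = 12.9286, P* = 139.2143.
The subsidy lowers effective supply by 61: P = 26.5 + 4Q.
New quantity: 178 − 3Q = 26.5 + 4Q → Q' = 21.6429.
Overproduction ΔQ = 21.6429 − 12.9286 = 8.7143; wedge = subsidy = 61.
DWL = ½ × 8.7143 × 61 = 265.79.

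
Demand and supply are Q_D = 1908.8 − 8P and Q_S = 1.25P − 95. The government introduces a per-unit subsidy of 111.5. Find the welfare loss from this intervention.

In inverse form: demand P = 238.6 − 0.125Q, supply P = 76 + 0.8Q.
Competitive equilibrium: 238.6 − 0.125Q = 76 + 0.8Q → Q* = 175.78378, P* = 216.62703.
The subsidy lowers effective supply by 111.5: P = 0.8Q − 35.5.
New quantity: 238.6 − 0.125Q = 0.8Q − 35.5 → Q' = 296.32432.
Overproduction ΔQ = 296.32432 − 175.78378 = 120.54054; wedge = subsidy = 111.5.
Deadweight loss = ½ × 120.54054 × 111.5 = 6720.14.

6720.14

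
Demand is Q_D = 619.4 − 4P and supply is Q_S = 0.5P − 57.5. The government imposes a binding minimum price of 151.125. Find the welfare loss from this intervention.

In inverse form: demand P = 154.85 − 0.25Q, supply P = 115 + 2Q.
Competitive equilibrium: 154.85 − 0.25Q = 115 + 2Q → Q* = 17.7111, P* = 150.4222.
At the floor P = 151.125, quantity demanded = (154.85 − 151.125)/0.25 = 14.9.
Sellers' marginal cost at Q' = 14.9: 115 + 2·14.9 = 144.8.
ΔQ = 17.7111 − 14.9 = 2.8111; wedge = 151.125 − 144.8 = 6.325.
DWL = ½ × 2.8111 × 6.325 = 8.89.

8.89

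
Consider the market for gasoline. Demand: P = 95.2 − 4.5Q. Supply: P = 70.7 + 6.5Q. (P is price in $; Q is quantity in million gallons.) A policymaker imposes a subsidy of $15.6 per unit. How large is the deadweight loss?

Competitive equilibrium: 95.2 − 4.5Q = 70.7 + 6.5Q → Q* = 2.2273, P* = 85.1773.
The subsidy lowers effective supply by 15.6: P = 55.1 + 6.5Q.
New quantity: 95.2 − 4.5Q = 55.1 + 6.5Q → Q' = 3.6455.
Overproduction ΔQ = 3.6455 − 2.2273 = 1.4182; wedge = subsidy = 15.6.
DWL = ½ × 1.4182 × 15.6 = $11.06 million.

$11.06 million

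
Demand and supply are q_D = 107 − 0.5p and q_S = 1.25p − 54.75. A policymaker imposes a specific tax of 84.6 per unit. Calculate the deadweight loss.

In inverse form: demand p = 214 − 2q, supply p = 43.8 + 0.8q.
Competitive equilibrium: 214 − 2q = 43.8 + 0.8q → q* = 60.7857, p* = 92.4286.
With the tax, the buyer price exceeds the seller price by 84.6: (214 − 2q) − (43.8 + 0.8q) = 84.6 → q' = 30.5714.
Δq = 60.7857 − 30.5714 = 30.2143; the wedge equals the tax, 84.6.
The triangle = ½ × 30.2143 × 84.6 = 1278.06.

1278.06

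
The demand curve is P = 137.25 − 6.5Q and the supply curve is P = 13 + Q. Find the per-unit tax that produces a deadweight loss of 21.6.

Competitive equilibrium: 137.25 − 6.5Q = 13 + Q → Q* = 16.5667, P* = 29.5667.
A tax t gives ΔQ = t/7.5 and wedge t, so DWL = t²/15.
t²/15 = 21.6 → t² = 324 → t = 18.

18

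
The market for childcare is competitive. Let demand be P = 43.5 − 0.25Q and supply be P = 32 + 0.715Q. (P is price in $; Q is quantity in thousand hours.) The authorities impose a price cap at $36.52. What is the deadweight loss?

Competitive equilibrium: 43.5 − 0.25Q = 32 + 0.715Q → Q* = 11.9171, P* = 40.5207.
At the ceiling P = 36.52, quantity supplied = (36.52 − 32)/0.715 = 6.3217.
Willingness to pay at Q' = 6.3217: 43.5 − 0.25·6.3217 = 41.9196.
ΔQ = 11.9171 − 6.3217 = 5.5954; wedge = 41.9196 − 36.52 = 5.3996.
DWL = ½ × 5.5954 × 5.3996 = $15.11 thousand.

$15.11 thousand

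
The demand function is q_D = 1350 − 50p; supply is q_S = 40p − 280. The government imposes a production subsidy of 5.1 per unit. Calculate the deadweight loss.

289

In inverse form: demand p = 27 − 0.02q, supply p = 7 + 0.025q.
Competitive equilibrium: 27 − 0.02q = 7 + 0.025q → q* = 444.4444, p* = 18.1111.
The subsidy lowers effective supply by 5.1: p = 1.9 + 0.025q.
New quantity: 27 − 0.02q = 1.9 + 0.025q → q' = 557.7778.
Overproduction Δq = 557.7778 − 444.4444 = 113.3334; wedge = subsidy = 5.1.
The triangle = ½ × 113.3334 × 5.1 = 289.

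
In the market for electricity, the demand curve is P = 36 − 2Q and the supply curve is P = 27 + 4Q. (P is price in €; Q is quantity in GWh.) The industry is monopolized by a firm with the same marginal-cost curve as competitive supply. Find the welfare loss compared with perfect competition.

Competitive equilibrium: 36 − 2Q = 27 + 4Q → Q* = 1.5, P* = 33.
Marginal revenue: MR = 36 − 4Q. Set MR = MC: 36 − 4Q = 27 + 4Q → Q_m = 1.125.
Price P_m = 36 − 2·1.125 = 33.75; MC(Q_m) = 27 + 4·1.125 = 31.5.
Competitive Q* = 1.5, so ΔQ = 0.375; wedge = 33.75 − 31.5 = 2.25.
The triangle = ½ × 0.375 × 2.25 = €0.42.

€0.42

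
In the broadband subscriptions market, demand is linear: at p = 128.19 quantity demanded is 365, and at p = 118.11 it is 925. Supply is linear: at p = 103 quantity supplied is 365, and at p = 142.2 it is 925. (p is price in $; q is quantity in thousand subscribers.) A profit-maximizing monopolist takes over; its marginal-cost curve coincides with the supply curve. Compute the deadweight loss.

$538.12 thousand

Demand slope = (118.11 − 128.19)/(925 − 365) = −0.018, so p = 134.76 − 0.018q.
Supply slope = (142.2 − 103)/(925 − 365) = 0.07, so p = 77.45 + 0.07q.
Competitive equilibrium: 134.76 − 0.018q = 77.45 + 0.07q → q* = 651.25, p* = 123.0375.
Marginal revenue: MR = 134.76 − 0.036q. Set MR = MC: 134.76 − 0.036q = 77.45 + 0.07q → q_m = 540.6604.
Price p_m = 134.76 − 0.018·540.6604 = 125.0281; MC(q_m) = 77.45 + 0.07·540.6604 = 115.2962.
Competitive q* = 651.25, so Δq = 110.5896; wedge = 125.0281 − 115.2962 = 9.7319.
Deadweight loss = ½ × 110.5896 × 9.7319 = $538.12 thousand.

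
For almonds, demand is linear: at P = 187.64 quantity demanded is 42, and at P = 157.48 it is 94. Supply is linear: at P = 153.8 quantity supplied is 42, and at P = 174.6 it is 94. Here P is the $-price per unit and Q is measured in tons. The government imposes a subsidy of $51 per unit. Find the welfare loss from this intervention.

$1327.04

Demand slope = (157.48 − 187.64)/(94 − 42) = −0.58, so P = 212 − 0.58Q.
Supply slope = (174.6 − 153.8)/(94 − 42) = 0.4, so P = 137 + 0.4Q.
Competitive equilibrium: 212 − 0.58Q = 137 + 0.4Q → Q* = 76.5306, P* = 167.6122.
The subsidy lowers effective supply by 51: P = 86 + 0.4Q.
New quantity: 212 − 0.58Q = 86 + 0.4Q → Q' = 128.5714.
Overproduction ΔQ = 128.5714 − 76.5306 = 52.0408; wedge = subsidy = 51.
Welfare loss = ½ × 52.0408 × 51 = $1327.04.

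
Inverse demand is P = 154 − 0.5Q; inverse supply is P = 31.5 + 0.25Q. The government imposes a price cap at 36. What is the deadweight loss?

7920.67

Competitive equilibrium: 154 − 0.5Q = 31.5 + 0.25Q → Q* = 163.33333, P* = 72.33333.
At the ceiling P = 36, quantity supplied = (36 − 31.5)/0.25 = 18.
Willingness to pay at Q' = 18: 154 − 0.5·18 = 145.
ΔQ = 163.33333 − 18 = 145.33333; wedge = 145 − 36 = 109.
Deadweight loss = ½ × 145.33333 × 109 = 7920.67.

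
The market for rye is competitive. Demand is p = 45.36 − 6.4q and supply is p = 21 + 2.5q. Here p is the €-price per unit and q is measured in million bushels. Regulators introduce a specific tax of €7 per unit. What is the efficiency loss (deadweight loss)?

Competitive equilibrium: 45.36 − 6.4q = 21 + 2.5q → q* = 2.7371, p* = 27.8427.
With the tax, the buyer price exceeds the seller price by 7: (45.36 − 6.4q) − (21 + 2.5q) = 7 → q' = 1.9506.
Δq = 2.7371 − 1.9506 = 0.7865; the wedge equals the tax, 7.
Welfare loss = ½ × 0.7865 × 7 = €2.75 million.

€2.75 million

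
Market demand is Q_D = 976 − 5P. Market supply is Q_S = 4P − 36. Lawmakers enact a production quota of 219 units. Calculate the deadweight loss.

In inverse form: demand P = 195.2 − 0.2Q, supply P = 9 + 0.25Q.
Competitive equilibrium: 195.2 − 0.2Q = 9 + 0.25Q → Q* = 413.7778, P* = 112.4444.
At Q = 219: demand price = 195.2 − 0.2·219 = 151.4; supply price = 9 + 0.25·219 = 63.75.
ΔQ = 413.7778 − 219 = 194.7778; wedge = 151.4 − 63.75 = 87.65.
Welfare loss = ½ × 194.7778 × 87.65 = 8536.14.

8536.14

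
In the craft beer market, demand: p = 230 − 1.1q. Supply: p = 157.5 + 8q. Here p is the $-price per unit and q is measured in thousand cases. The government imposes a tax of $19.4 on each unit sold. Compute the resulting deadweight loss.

$20.68 thousand

Competitive equilibrium: 230 − 1.1q = 157.5 + 8q → q* = 7.967, p* = 221.2363.
With the tax, the buyer price exceeds the seller price by 19.4: (230 − 1.1q) − (157.5 + 8q) = 19.4 → q' = 5.8352.
Δq = 7.967 − 5.8352 = 2.1318; the wedge equals the tax, 19.4.
DWL = ½ × 2.1318 × 19.4 = $20.68 thousand.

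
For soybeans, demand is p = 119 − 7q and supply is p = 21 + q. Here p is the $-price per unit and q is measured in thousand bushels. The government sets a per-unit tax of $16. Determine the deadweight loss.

$16 thousand

Competitive equilibrium: 119 − 7q = 21 + q → q* = 12.25, p* = 33.25.
With the tax, the buyer price exceeds the seller price by 16: (119 − 7q) − (21 + q) = 16 → q' = 10.25.
Δq = 12.25 − 10.25 = 2; the wedge equals the tax, 16.
DWL = ½ × 2 × 16 = $16 thousand.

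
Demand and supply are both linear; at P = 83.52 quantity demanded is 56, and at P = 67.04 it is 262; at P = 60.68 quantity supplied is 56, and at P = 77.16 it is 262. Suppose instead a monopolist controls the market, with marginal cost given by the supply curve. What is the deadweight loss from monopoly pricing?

351.125

Demand slope = (67.04 − 83.52)/(262 − 56) = −0.08, so P = 88 − 0.08Q.
Supply slope = (77.16 − 60.68)/(262 − 56) = 0.08, so P = 56.2 + 0.08Q.
Competitive equilibrium: 88 − 0.08Q = 56.2 + 0.08Q → Q* = 198.75, P* = 72.1.
Marginal revenue: MR = 88 − 0.16Q. Set MR = MC: 88 − 0.16Q = 56.2 + 0.08Q → Q_m = 132.5.
Price P_m = 88 − 0.08·132.5 = 77.4; MC(Q_m) = 56.2 + 0.08·132.5 = 66.8.
Competitive Q* = 198.75, so ΔQ = 66.25; wedge = 77.4 − 66.8 = 10.6.
Welfare loss = ½ × 66.25 × 10.6 = 351.125.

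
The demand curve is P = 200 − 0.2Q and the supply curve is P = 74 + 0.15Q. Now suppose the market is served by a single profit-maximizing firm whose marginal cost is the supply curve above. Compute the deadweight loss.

2999.01

Competitive equilibrium: 200 − 0.2Q = 74 + 0.15Q → Q* = 360, P* = 128.
Marginal revenue: MR = 200 − 0.4Q. Set MR = MC: 200 − 0.4Q = 74 + 0.15Q → Q_m = 229.0909.
Price P_m = 200 − 0.2·229.0909 = 154.1818; MC(Q_m) = 74 + 0.15·229.0909 = 108.3636.
Competitive Q* = 360, so ΔQ = 130.9091; wedge = 154.1818 − 108.3636 = 45.8182.
The triangle = ½ × 130.9091 × 45.8182 = 2999.01.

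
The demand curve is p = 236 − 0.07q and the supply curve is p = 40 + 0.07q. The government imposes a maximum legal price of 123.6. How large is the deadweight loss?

Competitive equilibrium: 236 − 0.07q = 40 + 0.07q → q* = 1400, p* = 138.
At the ceiling p = 123.6, quantity supplied = (123.6 − 40)/0.07 = 1194.2857.
Willingness to pay at q' = 1194.2857: 236 − 0.07·1194.2857 = 152.4.
Δq = 1400 − 1194.2857 = 205.7143; wedge = 152.4 − 123.6 = 28.8.
The triangle = ½ × 205.7143 × 28.8 = 2962.29.

2962.29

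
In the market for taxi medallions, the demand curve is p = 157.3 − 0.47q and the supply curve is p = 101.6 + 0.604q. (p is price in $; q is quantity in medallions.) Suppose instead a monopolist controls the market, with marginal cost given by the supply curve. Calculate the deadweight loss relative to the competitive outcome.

Competitive equilibrium: 157.3 − 0.47q = 101.6 + 0.604q → q* = 51.8622, p* = 132.9248.
Marginal revenue: MR = 157.3 − 0.94q. Set MR = MC: 157.3 − 0.94q = 101.6 + 0.604q → q_m = 36.0751.
Price p_m = 157.3 − 0.47·36.0751 = 140.3447; MC(q_m) = 101.6 + 0.604·36.0751 = 123.3894.
Competitive q* = 51.8622, so Δq = 15.7871; wedge = 140.3447 − 123.3894 = 16.9553.
Deadweight loss = ½ × 15.7871 × 16.9553 = $133.84.

$133.84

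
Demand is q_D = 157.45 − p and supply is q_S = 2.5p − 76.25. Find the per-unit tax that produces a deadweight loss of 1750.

In inverse form: demand p = 157.45 − q, supply p = 30.5 + 0.4q.
Competitive equilibrium: 157.45 − q = 30.5 + 0.4q → q* = 90.6786, p* = 66.7714.
A tax t gives Δq = t/1.4 and wedge t, so DWL = t²/2.8.
t²/2.8 = 1750 → t² = 4900 → t = 70.

70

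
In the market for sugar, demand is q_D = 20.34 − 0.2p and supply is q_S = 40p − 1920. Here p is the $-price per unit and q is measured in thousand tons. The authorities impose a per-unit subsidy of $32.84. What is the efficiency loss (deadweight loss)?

In inverse form: demand p = 101.7 − 5q, supply p = 48 + 0.025q.
Competitive equilibrium: 101.7 − 5q = 48 + 0.025q → q* = 10.6866, p* = 48.2672.
The subsidy lowers effective supply by 32.84: p = 15.16 + 0.025q.
New quantity: 101.7 − 5q = 15.16 + 0.025q → q' = 17.2219.
Overproduction Δq = 17.2219 − 10.6866 = 6.5353; wedge = subsidy = 32.84.
Deadweight loss = ½ × 6.5353 × 32.84 = $107.31 thousand.

$107.31 thousand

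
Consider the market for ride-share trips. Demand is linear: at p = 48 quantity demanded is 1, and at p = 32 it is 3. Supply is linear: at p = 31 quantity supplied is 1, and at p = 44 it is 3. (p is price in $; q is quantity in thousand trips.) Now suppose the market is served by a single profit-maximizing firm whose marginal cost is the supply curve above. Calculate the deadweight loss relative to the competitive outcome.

Demand slope = (32 − 48)/(3 − 1) = −8, so p = 56 − 8q.
Supply slope = (44 − 31)/(3 − 1) = 6.5, so p = 24.5 + 6.5q.
Competitive equilibrium: 56 − 8q = 24.5 + 6.5q → q* = 2.1724, p* = 38.6207.
Marginal revenue: MR = 56 − 16q. Set MR = MC: 56 − 16q = 24.5 + 6.5q → q_m = 1.4.
Price p_m = 56 − 8·1.4 = 44.8; MC(q_m) = 24.5 + 6.5·1.4 = 33.6.
Competitive q* = 2.1724, so Δq = 0.7724; wedge = 44.8 − 33.6 = 11.2.
Deadweight loss = ½ × 0.7724 × 11.2 = $4.33 thousand.

$4.33 thousand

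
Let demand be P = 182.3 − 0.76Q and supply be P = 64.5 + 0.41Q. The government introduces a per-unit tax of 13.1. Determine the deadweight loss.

73.34

Competitive equilibrium: 182.3 − 0.76Q = 64.5 + 0.41Q → Q* = 100.6838, P* = 105.7803.
With the tax, the buyer price exceeds the seller price by 13.1: (182.3 − 0.76Q) − (64.5 + 0.41Q) = 13.1 → Q' = 89.4872.
ΔQ = 100.6838 − 89.4872 = 11.1966; the wedge equals the tax, 13.1.
Deadweight loss = ½ × 11.1966 × 13.1 = 73.34.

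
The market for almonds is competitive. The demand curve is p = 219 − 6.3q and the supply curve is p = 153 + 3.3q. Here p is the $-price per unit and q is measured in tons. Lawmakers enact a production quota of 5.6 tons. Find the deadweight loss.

$7.803

Competitive equilibrium: 219 − 6.3q = 153 + 3.3q → q* = 6.875, p* = 175.6875.
At q = 5.6: demand price = 219 − 6.3·5.6 = 183.72; supply price = 153 + 3.3·5.6 = 171.48.
Δq = 6.875 − 5.6 = 1.275; wedge = 183.72 − 171.48 = 12.24.
DWL = ½ × 1.275 × 12.24 = $7.803.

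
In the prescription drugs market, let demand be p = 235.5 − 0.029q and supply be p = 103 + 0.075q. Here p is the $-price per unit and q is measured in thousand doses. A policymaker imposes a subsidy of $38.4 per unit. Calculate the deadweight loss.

Competitive equilibrium: 235.5 − 0.029q = 103 + 0.075q → q* = 1274.0385, p* = 198.5529.
The subsidy lowers effective supply by 38.4: p = 64.6 + 0.075q.
New quantity: 235.5 − 0.029q = 64.6 + 0.075q → q' = 1643.2692.
Overproduction Δq = 1643.2692 − 1274.0385 = 369.2307; wedge = subsidy = 38.4.
The triangle = ½ × 369.2307 × 38.4 = $7089.23 thousand.

$7089.23 thousand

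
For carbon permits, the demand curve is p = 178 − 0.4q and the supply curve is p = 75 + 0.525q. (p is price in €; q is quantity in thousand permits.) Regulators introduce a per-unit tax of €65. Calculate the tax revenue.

€2670.27 thousand

Competitive equilibrium: 178 − 0.4q = 75 + 0.525q → q* = 111.3514, p* = 133.4595.
With the tax, the buyer price exceeds the seller price by 65: (178 − 0.4q) − (75 + 0.525q) = 65 → q' = 41.0811.
Tax revenue = 65 × 41.0811 = €2670.27 thousand.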